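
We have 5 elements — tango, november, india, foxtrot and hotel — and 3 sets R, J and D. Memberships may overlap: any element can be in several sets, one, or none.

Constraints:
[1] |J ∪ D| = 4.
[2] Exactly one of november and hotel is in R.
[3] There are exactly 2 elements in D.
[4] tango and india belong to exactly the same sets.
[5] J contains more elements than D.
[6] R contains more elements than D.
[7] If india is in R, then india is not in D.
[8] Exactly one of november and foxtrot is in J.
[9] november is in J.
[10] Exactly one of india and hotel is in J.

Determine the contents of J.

J = {india, november, tango}

From (9): november ∈ J.
(8) (exactly one): foxtrot ∉ J.
Suppose tango ∉ J: no assignment then satisfies all the clues, so tango ∈ J.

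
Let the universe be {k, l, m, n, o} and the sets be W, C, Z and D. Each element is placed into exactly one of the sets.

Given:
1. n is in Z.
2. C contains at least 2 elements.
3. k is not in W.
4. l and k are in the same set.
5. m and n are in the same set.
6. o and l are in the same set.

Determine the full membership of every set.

W = {}; C = {k, l, o}; Z = {m, n}; D = {}

From (1): n ∈ Z.
From (3): k ∉ W.
(4): l matches k: l ∉ W.
(5): m matches n: m ∉ W.
(5): m matches n: m ∉ C.
(5): m matches n: m ∈ Z.
(6): o matches l: o ∉ W.
Suppose k ∉ C: no assignment then satisfies all the clues, so k ∈ C.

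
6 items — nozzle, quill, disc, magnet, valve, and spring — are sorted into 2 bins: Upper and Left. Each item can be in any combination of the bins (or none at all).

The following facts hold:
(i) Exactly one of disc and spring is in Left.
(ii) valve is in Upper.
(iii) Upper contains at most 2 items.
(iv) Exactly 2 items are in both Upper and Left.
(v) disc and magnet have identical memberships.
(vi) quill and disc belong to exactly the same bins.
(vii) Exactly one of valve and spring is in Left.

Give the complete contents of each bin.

Upper = {nozzle, valve}; Left = {disc, magnet, nozzle, quill, valve}

From (ii): valve ∈ Upper.
Suppose nozzle ∉ Upper: no assignment then satisfies all the clues, so nozzle ∈ Upper.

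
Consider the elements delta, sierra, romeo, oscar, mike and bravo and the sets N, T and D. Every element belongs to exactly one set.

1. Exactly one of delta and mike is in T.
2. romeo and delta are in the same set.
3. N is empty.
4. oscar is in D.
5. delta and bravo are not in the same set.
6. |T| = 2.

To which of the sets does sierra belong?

sierra: D

From (4): oscar ∈ D.
(3): N already has 0, so the rest are out.
Suppose sierra ∈ T: no assignment then satisfies all the clues, so sierra ∉ T.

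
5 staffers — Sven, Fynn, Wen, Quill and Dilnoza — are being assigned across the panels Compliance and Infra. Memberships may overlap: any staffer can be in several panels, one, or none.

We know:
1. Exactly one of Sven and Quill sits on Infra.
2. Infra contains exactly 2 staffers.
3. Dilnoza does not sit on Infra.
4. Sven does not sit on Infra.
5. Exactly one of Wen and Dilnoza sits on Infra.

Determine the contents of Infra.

Infra = {Quill, Wen}

From (3): Dilnoza ∉ Infra.
From (4): Sven ∉ Infra.
(1) (exactly one): Quill ∈ Infra.
(5) (exactly one): Wen ∈ Infra.
(2): Infra already has 2, so the rest are out.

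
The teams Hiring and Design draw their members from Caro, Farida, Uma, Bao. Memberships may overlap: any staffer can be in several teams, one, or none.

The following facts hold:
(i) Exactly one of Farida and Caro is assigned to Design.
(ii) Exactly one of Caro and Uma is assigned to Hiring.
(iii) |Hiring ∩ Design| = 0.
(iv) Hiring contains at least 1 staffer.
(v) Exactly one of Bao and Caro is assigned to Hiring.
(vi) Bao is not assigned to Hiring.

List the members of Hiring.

Hiring = {Caro}

From (vi): Bao ∉ Hiring.
(v) (exactly one): Caro ∈ Hiring.
(ii) (exactly one): Uma ∉ Hiring.
Suppose Farida ∈ Hiring: no assignment then satisfies all the clues, so Farida ∉ Hiring.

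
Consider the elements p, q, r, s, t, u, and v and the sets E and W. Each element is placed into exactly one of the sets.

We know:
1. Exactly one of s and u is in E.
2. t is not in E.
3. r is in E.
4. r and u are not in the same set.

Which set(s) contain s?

s: E

From (2): t ∉ E.
From (3): r ∈ E.
(4): u ∉ E.
Only one set left: t ∈ W.
Only one set left: u ∈ W.
(1) (exactly one): s ∈ E.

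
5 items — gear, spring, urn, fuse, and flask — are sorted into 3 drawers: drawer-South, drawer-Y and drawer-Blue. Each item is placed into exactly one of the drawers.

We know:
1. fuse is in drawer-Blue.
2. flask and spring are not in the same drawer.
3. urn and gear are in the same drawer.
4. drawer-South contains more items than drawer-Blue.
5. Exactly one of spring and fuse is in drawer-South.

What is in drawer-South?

drawer-South = {gear, spring, urn}

From (1): fuse ∈ drawer-Blue.
(5) (exactly one): spring ∈ drawer-South.
(2): flask ∉ drawer-South.
Suppose gear ∉ drawer-South: no assignment then satisfies all the clues, so gear ∈ drawer-South.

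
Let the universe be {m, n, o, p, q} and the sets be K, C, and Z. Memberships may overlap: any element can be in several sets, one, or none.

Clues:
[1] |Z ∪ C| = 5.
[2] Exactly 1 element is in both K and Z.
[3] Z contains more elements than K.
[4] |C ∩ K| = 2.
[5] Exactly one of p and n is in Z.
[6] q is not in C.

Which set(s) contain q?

q: Z

From (6): q ∉ C.
Suppose q ∈ K: no assignment then satisfies all the clues, so q ∉ K.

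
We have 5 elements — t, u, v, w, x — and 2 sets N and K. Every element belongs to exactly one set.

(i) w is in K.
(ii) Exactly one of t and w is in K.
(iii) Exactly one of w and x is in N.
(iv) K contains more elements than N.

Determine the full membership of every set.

N = {t, x}; K = {u, v, w}

From (i): w ∈ K.
(ii) (exactly one): t ∉ K.
(iii) (exactly one): x ∈ N.
Only one set left: t ∈ N.
Suppose u ∈ N: no assignment then satisfies all the clues, so u ∉ N.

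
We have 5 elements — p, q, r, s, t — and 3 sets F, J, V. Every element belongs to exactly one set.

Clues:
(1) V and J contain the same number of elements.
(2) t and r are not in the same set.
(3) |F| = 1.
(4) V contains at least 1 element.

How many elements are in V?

2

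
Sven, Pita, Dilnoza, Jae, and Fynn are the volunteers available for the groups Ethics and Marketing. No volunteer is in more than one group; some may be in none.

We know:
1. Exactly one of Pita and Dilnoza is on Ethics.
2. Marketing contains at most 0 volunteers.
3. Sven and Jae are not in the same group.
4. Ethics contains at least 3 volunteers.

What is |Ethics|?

3

(2): Marketing already has 0, so the rest are out.
Suppose Fynn ∉ Ethics: no assignment then satisfies all the clues, so Fynn ∈ Ethics.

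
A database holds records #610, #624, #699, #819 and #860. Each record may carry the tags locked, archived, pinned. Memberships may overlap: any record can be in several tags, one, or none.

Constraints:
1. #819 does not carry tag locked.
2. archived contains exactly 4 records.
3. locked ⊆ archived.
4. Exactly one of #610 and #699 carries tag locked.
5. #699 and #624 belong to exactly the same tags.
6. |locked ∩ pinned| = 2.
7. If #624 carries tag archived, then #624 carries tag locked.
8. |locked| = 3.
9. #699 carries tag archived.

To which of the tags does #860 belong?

From (1): #819 ∉ locked.
From (9): #699 ∈ archived.
(5): #624 matches #699: #624 ∈ archived.
(7): #624 ∈ locked.
(5): #699 matches #624: #699 ∈ locked.
(4) (exactly one): #610 ∉ locked.
(8): only 3 candidates remain for locked, so all are in.
(3) with #860 ∈ locked: #860 ∈ archived.
Suppose #860 ∈ pinned: no assignment then satisfies all the clues, so #860 ∉ pinned.

#860: archived, locked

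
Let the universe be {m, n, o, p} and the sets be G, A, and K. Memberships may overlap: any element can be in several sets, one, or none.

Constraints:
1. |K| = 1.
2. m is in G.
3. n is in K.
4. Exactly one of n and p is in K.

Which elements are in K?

From (2): m ∈ G.
From (3): n ∈ K.
(1): K already has 1, so the rest are out.

K = {n}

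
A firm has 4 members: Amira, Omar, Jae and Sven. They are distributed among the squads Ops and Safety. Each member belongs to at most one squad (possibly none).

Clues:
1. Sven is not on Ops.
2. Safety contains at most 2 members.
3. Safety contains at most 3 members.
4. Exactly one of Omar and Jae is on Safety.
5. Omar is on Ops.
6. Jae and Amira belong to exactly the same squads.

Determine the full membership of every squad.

From (1): Sven ∉ Ops.
From (5): Omar ∈ Ops.
(4) (exactly one): Jae ∈ Safety.
(6): Amira matches Jae: Amira ∉ Ops.
(6): Amira matches Jae: Amira ∈ Safety.
(2): Safety already has 2, so the rest are out.

Ops = {Omar}; Safety = {Amira, Jae}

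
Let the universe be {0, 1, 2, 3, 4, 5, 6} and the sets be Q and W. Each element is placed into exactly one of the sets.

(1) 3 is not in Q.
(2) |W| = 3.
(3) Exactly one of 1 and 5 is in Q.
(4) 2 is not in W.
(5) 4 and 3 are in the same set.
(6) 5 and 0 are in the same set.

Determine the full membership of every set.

Q = {0, 2, 5, 6}; W = {1, 3, 4}

From (1): 3 ∉ Q.
From (4): 2 ∉ W.
(5): 4 matches 3: 4 ∉ Q.
Only one set left: 2 ∈ Q.
Only one set left: 3 ∈ W.
Only one set left: 4 ∈ W.
Suppose 0 ∉ Q: no assignment then satisfies all the clues, so 0 ∈ Q.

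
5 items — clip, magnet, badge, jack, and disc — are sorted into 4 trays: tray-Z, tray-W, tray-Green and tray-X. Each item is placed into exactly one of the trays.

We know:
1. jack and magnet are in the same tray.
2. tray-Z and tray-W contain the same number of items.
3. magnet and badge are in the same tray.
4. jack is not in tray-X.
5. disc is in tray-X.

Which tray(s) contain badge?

From (4): jack ∉ tray-X.
From (5): disc ∈ tray-X.
(1): magnet matches jack: magnet ∉ tray-X.
(3): badge matches magnet: badge ∉ tray-X.
Suppose badge ∈ tray-Z: no assignment then satisfies all the clues, so badge ∉ tray-Z.

badge: tray-Green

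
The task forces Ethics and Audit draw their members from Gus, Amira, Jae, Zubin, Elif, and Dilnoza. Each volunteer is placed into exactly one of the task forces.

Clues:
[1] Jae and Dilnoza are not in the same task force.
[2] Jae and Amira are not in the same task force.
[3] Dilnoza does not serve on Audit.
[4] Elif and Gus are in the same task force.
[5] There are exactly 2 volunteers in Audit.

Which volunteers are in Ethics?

Ethics = {Amira, Dilnoza, Elif, Gus}

From (3): Dilnoza ∉ Audit.
Only one task force left: Dilnoza ∈ Ethics.
(1): Jae ∉ Ethics.
Only one task force left: Jae ∈ Audit.
(2): Amira ∉ Audit.
Only one task force left: Amira ∈ Ethics.
Suppose Gus ∉ Ethics: no assignment then satisfies all the clues, so Gus ∈ Ethics.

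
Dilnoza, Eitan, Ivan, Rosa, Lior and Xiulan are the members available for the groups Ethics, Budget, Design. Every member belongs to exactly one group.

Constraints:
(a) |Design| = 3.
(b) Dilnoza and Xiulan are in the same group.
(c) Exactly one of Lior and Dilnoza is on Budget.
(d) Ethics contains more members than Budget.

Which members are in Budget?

Budget = {Lior}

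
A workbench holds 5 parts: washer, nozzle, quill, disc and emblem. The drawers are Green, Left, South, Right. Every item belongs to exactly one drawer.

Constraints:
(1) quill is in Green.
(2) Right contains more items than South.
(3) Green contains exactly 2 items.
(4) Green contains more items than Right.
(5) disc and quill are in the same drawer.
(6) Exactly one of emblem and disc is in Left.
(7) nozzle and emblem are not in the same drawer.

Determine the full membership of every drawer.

Green = {disc, quill}; Left = {emblem, washer}; South = {}; Right = {nozzle}

From (1): quill ∈ Green.
(5): disc matches quill: disc ∈ Green.
(6) (exactly one): emblem ∈ Left.
(7): nozzle ∉ Left.
(3): Green already has 2, so the rest are out.
Suppose washer ∉ Left: no assignment then satisfies all the clues, so washer ∈ Left.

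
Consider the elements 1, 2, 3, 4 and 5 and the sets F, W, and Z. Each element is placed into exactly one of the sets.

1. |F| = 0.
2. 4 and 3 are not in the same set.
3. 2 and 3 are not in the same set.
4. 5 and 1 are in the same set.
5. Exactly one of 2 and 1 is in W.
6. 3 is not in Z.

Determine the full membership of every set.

F = {}; W = {1, 3, 5}; Z = {2, 4}

From (6): 3 ∉ Z.
(1): F already has 0, so the rest are out.
Only one set left: 3 ∈ W.
(2): 4 ∉ W.
(3): 2 ∉ W.
(5) (exactly one): 1 ∈ W.
Only one set left: 2 ∈ Z.
Only one set left: 4 ∈ Z.
(4): 5 matches 1: 5 ∈ W.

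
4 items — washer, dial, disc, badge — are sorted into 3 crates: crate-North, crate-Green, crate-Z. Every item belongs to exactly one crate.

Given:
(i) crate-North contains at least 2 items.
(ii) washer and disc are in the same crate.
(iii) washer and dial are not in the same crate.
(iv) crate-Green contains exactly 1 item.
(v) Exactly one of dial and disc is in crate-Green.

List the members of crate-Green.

crate-Green = {dial}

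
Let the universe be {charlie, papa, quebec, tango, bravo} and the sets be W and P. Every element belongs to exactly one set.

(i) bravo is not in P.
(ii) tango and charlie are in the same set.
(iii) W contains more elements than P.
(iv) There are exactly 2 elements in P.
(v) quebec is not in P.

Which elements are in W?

From (i): bravo ∉ P.
From (v): quebec ∉ P.
Only one set left: quebec ∈ W.
Only one set left: bravo ∈ W.
Suppose charlie ∈ W: no assignment then satisfies all the clues, so charlie ∉ W.

W = {bravo, papa, quebec}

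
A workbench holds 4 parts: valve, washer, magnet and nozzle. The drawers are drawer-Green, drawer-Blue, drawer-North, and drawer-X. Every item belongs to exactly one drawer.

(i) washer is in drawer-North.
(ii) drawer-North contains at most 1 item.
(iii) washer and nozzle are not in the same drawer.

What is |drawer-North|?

From (i): washer ∈ drawer-North.
(ii): drawer-North already has 1, so the rest are out.

1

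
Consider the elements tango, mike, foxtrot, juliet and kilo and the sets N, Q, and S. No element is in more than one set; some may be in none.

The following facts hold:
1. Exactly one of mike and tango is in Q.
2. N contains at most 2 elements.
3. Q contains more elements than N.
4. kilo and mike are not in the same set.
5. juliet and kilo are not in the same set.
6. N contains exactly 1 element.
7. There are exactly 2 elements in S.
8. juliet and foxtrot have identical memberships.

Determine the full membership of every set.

N = {mike}; Q = {kilo, tango}; S = {foxtrot, juliet}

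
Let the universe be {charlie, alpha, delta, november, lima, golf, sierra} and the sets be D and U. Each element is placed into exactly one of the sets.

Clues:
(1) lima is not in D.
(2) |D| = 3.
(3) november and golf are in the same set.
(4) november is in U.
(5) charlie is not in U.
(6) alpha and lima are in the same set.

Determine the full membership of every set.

D = {charlie, delta, sierra}; U = {alpha, golf, lima, november}

From (1): lima ∉ D.
From (4): november ∈ U.
From (5): charlie ∉ U.
(3): golf matches november: golf ∉ D.
(3): golf matches november: golf ∈ U.
(6): alpha matches lima: alpha ∉ D.
Only one set left: charlie ∈ D.
Only one set left: alpha ∈ U.
Only one set left: lima ∈ U.
(2): only 3 candidates remain for D, so all are in.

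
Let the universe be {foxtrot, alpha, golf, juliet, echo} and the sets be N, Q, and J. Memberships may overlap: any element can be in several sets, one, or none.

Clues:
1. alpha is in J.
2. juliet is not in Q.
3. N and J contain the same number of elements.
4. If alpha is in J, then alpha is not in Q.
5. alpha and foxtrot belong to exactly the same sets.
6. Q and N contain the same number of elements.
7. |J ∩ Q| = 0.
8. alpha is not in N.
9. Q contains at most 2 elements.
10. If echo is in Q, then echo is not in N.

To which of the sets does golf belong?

golf: N, Q

From (1): alpha ∈ J.
From (2): juliet ∉ Q.
From (8): alpha ∉ N.
(4): alpha ∉ Q.
(5): foxtrot matches alpha: foxtrot ∉ N.
(5): foxtrot matches alpha: foxtrot ∉ Q.
(5): foxtrot matches alpha: foxtrot ∈ J.
Suppose golf ∉ N: no assignment then satisfies all the clues, so golf ∈ N.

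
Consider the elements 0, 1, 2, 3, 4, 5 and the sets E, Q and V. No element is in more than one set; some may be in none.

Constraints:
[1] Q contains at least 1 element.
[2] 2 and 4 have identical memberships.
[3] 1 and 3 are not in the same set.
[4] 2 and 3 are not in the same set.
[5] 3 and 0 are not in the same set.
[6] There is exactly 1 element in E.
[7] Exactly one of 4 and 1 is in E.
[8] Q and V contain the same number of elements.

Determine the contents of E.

E = {1}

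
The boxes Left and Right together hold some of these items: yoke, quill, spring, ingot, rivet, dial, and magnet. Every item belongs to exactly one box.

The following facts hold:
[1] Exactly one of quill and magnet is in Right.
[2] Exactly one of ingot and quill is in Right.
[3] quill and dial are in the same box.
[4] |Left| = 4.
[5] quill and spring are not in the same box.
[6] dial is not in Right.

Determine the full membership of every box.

Left = {dial, quill, rivet, yoke}; Right = {ingot, magnet, spring}

From (6): dial ∉ Right.
(3): quill matches dial: quill ∉ Right.
Only one box left: quill ∈ Left.
Only one box left: dial ∈ Left.
(1) (exactly one): magnet ∈ Right.
(2) (exactly one): ingot ∈ Right.
(5): spring ∉ Left.
Only one box left: spring ∈ Right.
(4): only 4 candidates remain for Left, so all are in.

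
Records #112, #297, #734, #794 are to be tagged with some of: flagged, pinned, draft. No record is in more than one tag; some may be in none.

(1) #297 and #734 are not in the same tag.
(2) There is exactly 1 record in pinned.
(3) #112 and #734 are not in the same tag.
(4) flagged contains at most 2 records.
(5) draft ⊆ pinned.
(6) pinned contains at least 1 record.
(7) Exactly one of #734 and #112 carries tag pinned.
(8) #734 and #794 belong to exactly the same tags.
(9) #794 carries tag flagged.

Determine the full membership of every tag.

flagged = {#734, #794}; pinned = {#112}; draft = {}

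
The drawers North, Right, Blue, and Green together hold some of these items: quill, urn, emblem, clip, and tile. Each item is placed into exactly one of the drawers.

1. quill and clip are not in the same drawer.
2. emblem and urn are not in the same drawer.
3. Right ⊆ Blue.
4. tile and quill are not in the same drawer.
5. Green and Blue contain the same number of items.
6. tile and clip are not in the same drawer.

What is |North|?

1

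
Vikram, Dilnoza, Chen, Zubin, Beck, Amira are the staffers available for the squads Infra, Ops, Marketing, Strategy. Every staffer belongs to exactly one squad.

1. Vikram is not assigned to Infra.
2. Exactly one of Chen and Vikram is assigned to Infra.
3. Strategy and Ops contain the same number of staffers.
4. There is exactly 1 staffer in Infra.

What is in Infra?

Infra = {Chen}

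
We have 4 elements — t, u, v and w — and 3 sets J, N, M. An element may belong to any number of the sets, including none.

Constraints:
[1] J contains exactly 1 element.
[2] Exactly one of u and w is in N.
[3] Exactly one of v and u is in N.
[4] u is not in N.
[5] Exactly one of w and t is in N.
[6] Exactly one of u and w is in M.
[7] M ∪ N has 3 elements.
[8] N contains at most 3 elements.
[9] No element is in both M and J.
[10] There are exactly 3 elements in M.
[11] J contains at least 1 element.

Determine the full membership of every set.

J = {u}; N = {v, w}; M = {t, v, w}

From (4): u ∉ N.
(2) (exactly one): w ∈ N.
(3) (exactly one): v ∈ N.
(5) (exactly one): t ∉ N.
Suppose t ∈ J: no assignment then satisfies all the clues, so t ∉ J.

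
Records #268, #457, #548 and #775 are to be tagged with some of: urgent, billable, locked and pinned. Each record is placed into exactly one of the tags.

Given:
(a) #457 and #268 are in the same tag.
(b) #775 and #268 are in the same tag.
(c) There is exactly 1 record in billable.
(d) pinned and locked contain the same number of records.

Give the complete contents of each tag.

urgent = {#268, #457, #775}; billable = {#548}; locked = {}; pinned = {}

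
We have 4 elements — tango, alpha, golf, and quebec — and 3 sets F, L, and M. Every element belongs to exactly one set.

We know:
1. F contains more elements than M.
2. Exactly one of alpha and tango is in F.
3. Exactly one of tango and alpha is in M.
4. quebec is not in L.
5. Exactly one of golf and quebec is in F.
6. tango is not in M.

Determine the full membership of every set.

F = {quebec, tango}; L = {golf}; M = {alpha}

From (4): quebec ∉ L.
From (6): tango ∉ M.
(3) (exactly one): alpha ∈ M.
(2) (exactly one): tango ∈ F.
Suppose golf ∈ F: no assignment then satisfies all the clues, so golf ∉ F.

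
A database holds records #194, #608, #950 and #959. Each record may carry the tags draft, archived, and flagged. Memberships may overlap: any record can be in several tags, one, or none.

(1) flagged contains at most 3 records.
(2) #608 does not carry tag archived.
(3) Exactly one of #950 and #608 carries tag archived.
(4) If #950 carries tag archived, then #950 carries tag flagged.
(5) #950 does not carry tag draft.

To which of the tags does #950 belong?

#950: archived, flagged

From (2): #608 ∉ archived.
From (5): #950 ∉ draft.
(3) (exactly one): #950 ∈ archived.
(4): #950 ∈ flagged.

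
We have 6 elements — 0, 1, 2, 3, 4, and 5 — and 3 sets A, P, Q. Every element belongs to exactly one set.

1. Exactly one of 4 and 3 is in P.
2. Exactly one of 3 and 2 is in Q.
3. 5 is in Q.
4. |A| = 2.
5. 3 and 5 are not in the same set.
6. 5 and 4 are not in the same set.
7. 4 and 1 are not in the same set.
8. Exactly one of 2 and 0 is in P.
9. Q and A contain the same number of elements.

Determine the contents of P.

P = {0, 4}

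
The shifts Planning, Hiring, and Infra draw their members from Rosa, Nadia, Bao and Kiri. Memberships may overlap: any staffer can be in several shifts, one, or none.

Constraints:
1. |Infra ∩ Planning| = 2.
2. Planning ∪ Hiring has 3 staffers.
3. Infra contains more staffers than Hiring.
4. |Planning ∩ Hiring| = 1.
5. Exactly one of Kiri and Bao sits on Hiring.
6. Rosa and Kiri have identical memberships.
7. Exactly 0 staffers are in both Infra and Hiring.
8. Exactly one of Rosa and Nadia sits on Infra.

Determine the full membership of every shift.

Planning = {Bao, Kiri, Rosa}; Hiring = {Bao}; Infra = {Kiri, Rosa}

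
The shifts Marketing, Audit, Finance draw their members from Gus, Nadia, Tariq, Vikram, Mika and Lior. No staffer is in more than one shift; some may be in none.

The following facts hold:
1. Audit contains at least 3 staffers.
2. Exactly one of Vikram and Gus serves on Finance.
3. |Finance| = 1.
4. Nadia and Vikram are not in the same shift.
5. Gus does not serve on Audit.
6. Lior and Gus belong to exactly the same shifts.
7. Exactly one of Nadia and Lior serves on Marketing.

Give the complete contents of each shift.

Marketing = {Gus, Lior}; Audit = {Mika, Nadia, Tariq}; Finance = {Vikram}

From (5): Gus ∉ Audit.
(6): Lior matches Gus: Lior ∉ Audit.
Suppose Gus ∉ Marketing: no assignment then satisfies all the clues, so Gus ∈ Marketing.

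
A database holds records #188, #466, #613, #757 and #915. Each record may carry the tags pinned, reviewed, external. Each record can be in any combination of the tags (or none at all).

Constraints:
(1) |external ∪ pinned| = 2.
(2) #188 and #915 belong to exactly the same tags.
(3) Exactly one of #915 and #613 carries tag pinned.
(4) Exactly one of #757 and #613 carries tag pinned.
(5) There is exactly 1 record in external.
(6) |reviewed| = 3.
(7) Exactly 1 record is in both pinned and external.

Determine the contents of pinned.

pinned = {#466, #613}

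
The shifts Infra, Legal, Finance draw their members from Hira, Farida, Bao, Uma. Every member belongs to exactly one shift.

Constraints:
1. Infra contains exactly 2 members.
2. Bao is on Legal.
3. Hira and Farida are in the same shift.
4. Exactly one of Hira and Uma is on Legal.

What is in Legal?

From (2): Bao ∈ Legal.
Suppose Hira ∈ Legal: no assignment then satisfies all the clues, so Hira ∉ Legal.

Legal = {Bao, Uma}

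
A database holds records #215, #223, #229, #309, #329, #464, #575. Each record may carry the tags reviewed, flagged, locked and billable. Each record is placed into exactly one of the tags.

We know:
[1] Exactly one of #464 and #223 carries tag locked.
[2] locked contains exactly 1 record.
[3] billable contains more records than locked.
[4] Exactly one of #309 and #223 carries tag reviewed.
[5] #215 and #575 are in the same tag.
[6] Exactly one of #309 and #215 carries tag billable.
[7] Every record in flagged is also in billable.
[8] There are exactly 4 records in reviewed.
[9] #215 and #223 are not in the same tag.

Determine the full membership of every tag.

reviewed = {#229, #309, #329, #464}; flagged = {}; locked = {#223}; billable = {#215, #575}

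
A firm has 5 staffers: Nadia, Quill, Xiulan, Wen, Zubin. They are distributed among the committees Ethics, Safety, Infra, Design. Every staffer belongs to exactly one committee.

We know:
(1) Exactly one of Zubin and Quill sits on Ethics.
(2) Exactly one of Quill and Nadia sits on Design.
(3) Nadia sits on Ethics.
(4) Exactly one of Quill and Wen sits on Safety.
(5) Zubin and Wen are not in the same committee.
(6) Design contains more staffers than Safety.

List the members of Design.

Design = {Quill, Xiulan}

From (3): Nadia ∈ Ethics.
(2) (exactly one): Quill ∈ Design.
(4) (exactly one): Wen ∈ Safety.
(5): Zubin ∉ Safety.
(1) (exactly one): Zubin ∈ Ethics.
Suppose Xiulan ∉ Design: no assignment then satisfies all the clues, so Xiulan ∈ Design.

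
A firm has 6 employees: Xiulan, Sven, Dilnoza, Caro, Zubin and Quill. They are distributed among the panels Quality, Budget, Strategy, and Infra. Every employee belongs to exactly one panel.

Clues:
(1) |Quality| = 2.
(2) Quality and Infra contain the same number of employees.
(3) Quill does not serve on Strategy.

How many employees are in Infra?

2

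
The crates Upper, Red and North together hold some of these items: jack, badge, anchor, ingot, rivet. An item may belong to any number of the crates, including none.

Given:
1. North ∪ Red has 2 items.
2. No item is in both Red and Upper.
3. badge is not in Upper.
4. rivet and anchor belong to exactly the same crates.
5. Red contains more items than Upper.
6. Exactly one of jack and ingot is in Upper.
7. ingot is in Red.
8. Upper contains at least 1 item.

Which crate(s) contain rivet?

rivet: none

From (3): badge ∉ Upper.
From (7): ingot ∈ Red.
(2) (disjoint): ingot ∉ Upper.
(6) (exactly one): jack ∈ Upper.
(2) (disjoint): jack ∉ Red.
Suppose rivet ∈ Upper: no assignment then satisfies all the clues, so rivet ∉ Upper.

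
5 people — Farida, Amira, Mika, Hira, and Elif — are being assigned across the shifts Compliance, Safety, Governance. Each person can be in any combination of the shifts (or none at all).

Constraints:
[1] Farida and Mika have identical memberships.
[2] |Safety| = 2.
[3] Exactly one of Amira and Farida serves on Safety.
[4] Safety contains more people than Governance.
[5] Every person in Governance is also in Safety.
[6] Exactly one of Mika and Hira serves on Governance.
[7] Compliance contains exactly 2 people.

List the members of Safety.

Safety = {Amira, Hira}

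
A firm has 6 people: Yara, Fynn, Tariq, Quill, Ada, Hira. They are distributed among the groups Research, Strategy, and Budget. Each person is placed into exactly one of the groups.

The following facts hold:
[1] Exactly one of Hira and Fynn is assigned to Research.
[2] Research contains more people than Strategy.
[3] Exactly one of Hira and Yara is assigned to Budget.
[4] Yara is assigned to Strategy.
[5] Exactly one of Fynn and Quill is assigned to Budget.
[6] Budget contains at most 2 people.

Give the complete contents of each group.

Research = {Ada, Fynn, Tariq}; Strategy = {Yara}; Budget = {Hira, Quill}

From (4): Yara ∈ Strategy.
(3) (exactly one): Hira ∈ Budget.
(1) (exactly one): Fynn ∈ Research.
(5) (exactly one): Quill ∈ Budget.
(6): Budget already has 2, so the rest are out.
Suppose Tariq ∉ Research: no assignment then satisfies all the clues, so Tariq ∈ Research.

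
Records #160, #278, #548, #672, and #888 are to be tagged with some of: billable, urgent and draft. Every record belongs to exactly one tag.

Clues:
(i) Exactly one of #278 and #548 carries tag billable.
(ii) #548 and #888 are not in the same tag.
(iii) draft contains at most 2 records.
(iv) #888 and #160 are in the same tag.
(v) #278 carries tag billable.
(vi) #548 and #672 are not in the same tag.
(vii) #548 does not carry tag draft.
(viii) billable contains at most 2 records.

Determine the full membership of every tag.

billable = {#278, #672}; urgent = {#548}; draft = {#160, #888}

From (v): #278 ∈ billable.
From (vii): #548 ∉ draft.
(i) (exactly one): #548 ∉ billable.
Only one tag left: #548 ∈ urgent.
(ii): #888 ∉ urgent.
(iv): #160 matches #888: #160 ∉ urgent.
(vi): #672 ∉ urgent.
Suppose #160 ∈ billable: no assignment then satisfies all the clues, so #160 ∉ billable.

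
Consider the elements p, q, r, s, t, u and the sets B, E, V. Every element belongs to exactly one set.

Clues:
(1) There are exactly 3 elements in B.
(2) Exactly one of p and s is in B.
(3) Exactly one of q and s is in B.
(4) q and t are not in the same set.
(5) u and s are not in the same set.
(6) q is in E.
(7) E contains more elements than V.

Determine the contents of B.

From (6): q ∈ E.
(3) (exactly one): s ∈ B.
(4): t ∉ E.
(5): u ∉ B.
(2) (exactly one): p ∉ B.
(1): only 3 candidates remain for B, so all are in.

B = {r, s, t}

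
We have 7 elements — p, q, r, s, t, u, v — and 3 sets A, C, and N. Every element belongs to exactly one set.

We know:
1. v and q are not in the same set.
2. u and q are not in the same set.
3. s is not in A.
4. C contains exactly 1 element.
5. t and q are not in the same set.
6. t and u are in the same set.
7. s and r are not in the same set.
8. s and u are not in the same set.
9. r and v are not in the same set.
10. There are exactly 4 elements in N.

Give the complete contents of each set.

A = {q, r}; C = {s}; N = {p, t, u, v}

From (3): s ∉ A.
Suppose p ∈ A: no assignment then satisfies all the clues, so p ∉ A.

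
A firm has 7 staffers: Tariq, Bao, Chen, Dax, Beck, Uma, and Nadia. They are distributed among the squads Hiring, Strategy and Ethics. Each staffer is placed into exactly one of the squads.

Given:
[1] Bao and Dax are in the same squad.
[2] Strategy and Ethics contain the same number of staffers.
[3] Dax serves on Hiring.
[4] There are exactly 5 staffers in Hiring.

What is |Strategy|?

1

From (3): Dax ∈ Hiring.
(1): Bao matches Dax: Bao ∈ Hiring.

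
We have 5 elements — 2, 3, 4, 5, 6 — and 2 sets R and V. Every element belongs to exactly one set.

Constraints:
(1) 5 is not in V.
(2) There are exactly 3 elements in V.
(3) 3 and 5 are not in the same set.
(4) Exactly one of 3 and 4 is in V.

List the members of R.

R = {4, 5}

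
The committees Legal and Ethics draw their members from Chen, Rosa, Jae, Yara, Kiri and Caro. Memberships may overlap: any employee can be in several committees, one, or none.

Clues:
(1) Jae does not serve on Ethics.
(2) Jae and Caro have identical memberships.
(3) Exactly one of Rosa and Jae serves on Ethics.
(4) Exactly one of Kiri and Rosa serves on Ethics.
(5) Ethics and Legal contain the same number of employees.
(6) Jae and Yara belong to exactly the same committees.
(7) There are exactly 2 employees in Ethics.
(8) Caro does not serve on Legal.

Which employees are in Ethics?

From (1): Jae ∉ Ethics.
From (8): Caro ∉ Legal.
(2): Jae matches Caro: Jae ∉ Legal.
(2): Caro matches Jae: Caro ∉ Ethics.
(3) (exactly one): Rosa ∈ Ethics.
(4) (exactly one): Kiri ∉ Ethics.
(6): Yara matches Jae: Yara ∉ Legal.
(6): Yara matches Jae: Yara ∉ Ethics.
(7): only 2 candidates remain for Ethics, so all are in.

Ethics = {Chen, Rosa}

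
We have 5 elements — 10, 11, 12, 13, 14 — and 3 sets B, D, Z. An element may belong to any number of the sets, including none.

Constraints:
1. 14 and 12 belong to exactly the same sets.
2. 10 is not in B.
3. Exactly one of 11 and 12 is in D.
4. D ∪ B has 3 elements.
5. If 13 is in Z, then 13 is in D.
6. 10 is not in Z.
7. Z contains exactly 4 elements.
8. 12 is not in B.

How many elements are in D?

3

From (2): 10 ∉ B.
From (6): 10 ∉ Z.
From (8): 12 ∉ B.
(1): 14 matches 12: 14 ∉ B.
(7): only 4 candidates remain for Z, so all are in.
(5): 13 ∈ D.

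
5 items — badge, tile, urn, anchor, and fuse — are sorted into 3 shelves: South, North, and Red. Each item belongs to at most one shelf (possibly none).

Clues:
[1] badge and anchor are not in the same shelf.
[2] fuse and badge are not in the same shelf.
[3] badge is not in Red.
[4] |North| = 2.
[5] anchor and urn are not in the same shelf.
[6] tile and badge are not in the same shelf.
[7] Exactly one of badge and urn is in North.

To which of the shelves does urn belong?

urn: North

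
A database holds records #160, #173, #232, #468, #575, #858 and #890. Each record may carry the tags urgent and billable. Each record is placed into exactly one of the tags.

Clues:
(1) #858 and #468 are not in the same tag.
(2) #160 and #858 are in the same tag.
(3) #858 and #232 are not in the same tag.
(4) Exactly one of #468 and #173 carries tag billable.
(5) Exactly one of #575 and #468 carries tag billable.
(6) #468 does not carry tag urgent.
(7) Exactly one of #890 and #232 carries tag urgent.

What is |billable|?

From (6): #468 ∉ urgent.
Only one tag left: #468 ∈ billable.
(1): #858 ∉ billable.
(2): #160 matches #858: #160 ∉ billable.
(4) (exactly one): #173 ∉ billable.
(5) (exactly one): #575 ∉ billable.
Only one tag left: #160 ∈ urgent.
Only one tag left: #173 ∈ urgent.
Only one tag left: #575 ∈ urgent.
Only one tag left: #858 ∈ urgent.
(3): #232 ∉ urgent.
Only one tag left: #232 ∈ billable.

2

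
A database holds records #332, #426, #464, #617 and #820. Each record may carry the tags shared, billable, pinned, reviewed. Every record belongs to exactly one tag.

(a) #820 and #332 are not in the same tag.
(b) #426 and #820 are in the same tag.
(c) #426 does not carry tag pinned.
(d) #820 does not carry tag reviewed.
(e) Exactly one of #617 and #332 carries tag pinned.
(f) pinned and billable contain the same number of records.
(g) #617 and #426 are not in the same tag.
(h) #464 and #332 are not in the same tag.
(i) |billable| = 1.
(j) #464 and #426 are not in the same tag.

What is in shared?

shared = {#426, #820}

From (c): #426 ∉ pinned.
From (d): #820 ∉ reviewed.
(b): #820 matches #426: #820 ∉ pinned.
(b): #426 matches #820: #426 ∉ reviewed.
Suppose #332 ∈ shared: no assignment then satisfies all the clues, so #332 ∉ shared.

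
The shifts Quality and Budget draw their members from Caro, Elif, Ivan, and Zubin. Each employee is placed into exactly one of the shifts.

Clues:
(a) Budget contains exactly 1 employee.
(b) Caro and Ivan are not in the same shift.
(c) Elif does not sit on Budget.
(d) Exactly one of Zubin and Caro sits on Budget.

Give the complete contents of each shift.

Quality = {Elif, Ivan, Zubin}; Budget = {Caro}

From (c): Elif ∉ Budget.
Only one shift left: Elif ∈ Quality.
Suppose Caro ∈ Quality: no assignment then satisfies all the clues, so Caro ∉ Quality.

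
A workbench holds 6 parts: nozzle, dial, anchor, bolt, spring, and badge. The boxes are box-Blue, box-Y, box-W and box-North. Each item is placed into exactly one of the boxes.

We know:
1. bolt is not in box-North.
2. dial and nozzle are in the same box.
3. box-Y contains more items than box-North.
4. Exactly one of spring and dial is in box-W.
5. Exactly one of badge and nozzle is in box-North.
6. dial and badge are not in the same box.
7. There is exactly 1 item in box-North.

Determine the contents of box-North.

From (1): bolt ∉ box-North.
Suppose nozzle ∈ box-North: no assignment then satisfies all the clues, so nozzle ∉ box-North.

box-North = {badge}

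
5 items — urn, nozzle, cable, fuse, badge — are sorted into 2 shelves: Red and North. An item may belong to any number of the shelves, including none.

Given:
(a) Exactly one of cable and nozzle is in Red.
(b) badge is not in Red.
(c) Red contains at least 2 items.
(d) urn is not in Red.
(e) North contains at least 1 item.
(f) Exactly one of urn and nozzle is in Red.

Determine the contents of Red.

Red = {fuse, nozzle}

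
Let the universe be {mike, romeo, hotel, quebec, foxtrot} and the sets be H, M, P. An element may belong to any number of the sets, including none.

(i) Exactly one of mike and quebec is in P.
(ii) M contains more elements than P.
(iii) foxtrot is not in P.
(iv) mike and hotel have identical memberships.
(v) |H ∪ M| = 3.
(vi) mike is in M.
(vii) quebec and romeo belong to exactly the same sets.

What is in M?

M = {foxtrot, hotel, mike}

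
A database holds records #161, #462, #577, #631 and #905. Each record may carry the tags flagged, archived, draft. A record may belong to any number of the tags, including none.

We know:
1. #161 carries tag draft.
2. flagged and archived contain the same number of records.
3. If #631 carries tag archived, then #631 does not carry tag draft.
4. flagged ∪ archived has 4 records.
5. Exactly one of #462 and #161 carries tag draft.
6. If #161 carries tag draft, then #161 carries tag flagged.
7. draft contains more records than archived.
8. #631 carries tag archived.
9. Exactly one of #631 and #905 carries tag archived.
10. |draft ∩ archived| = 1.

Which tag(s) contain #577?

#577: archived, draft

From (1): #161 ∈ draft.
From (8): #631 ∈ archived.
(3): #631 ∉ draft.
(5) (exactly one): #462 ∉ draft.
(6): #161 ∈ flagged.
(9) (exactly one): #905 ∉ archived.
Suppose #577 ∈ flagged: no assignment then satisfies all the clues, so #577 ∉ flagged.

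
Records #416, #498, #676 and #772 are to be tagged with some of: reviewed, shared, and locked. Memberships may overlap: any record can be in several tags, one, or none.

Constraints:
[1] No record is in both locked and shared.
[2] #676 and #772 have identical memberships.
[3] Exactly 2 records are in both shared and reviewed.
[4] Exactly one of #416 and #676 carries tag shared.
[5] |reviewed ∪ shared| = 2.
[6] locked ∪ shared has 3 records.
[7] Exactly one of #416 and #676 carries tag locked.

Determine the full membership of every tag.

reviewed = {#676, #772}; shared = {#676, #772}; locked = {#416}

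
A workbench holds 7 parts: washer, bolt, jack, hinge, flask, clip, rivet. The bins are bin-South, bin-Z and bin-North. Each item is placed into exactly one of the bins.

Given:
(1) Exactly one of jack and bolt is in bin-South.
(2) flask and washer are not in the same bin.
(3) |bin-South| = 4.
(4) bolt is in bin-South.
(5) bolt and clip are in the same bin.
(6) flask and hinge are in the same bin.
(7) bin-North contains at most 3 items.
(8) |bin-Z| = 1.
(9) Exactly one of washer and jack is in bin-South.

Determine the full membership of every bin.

From (4): bolt ∈ bin-South.
(1) (exactly one): jack ∉ bin-South.
(5): clip matches bolt: clip ∈ bin-South.
(9) (exactly one): washer ∈ bin-South.
(2): flask ∉ bin-South.
(6): hinge matches flask: hinge ∉ bin-South.
(3): only 4 candidates remain for bin-South, so all are in.
Suppose jack ∉ bin-Z: no assignment then satisfies all the clues, so jack ∈ bin-Z.

bin-South = {bolt, clip, rivet, washer}; bin-Z = {jack}; bin-North = {flask, hinge}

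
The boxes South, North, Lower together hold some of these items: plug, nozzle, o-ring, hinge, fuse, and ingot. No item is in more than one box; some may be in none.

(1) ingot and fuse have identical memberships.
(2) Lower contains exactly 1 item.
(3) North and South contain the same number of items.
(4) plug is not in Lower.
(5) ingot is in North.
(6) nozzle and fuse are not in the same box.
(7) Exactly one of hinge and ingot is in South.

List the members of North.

North = {fuse, ingot}

From (4): plug ∉ Lower.
From (5): ingot ∈ North.
(1): fuse matches ingot: fuse ∉ South.
(1): fuse matches ingot: fuse ∈ North.
(6): nozzle ∉ North.
(7) (exactly one): hinge ∈ South.
Suppose plug ∈ North: no assignment then satisfies all the clues, so plug ∉ North.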